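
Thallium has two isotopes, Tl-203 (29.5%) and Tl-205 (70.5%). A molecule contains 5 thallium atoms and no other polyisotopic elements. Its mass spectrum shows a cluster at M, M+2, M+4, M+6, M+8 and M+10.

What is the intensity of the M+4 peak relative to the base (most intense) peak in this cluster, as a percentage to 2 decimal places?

(0.295 + 0.705)^5 gives M 0.0022, M+2 0.0267, M+4 0.1276, M+6 0.3049, M+8 0.3644, M+10 0.1742; the largest is M+8.
P(M+8) = C(5,4) × 0.295^1 × 0.705^4 = 5 × 0.2950 × 0.24703385 = 0.364375 (base)
P(M+4) = C(5,2) × 0.295^3 × 0.705^2 = 10 × 0.02567237 × 0.497025 = 0.127598
Relative intensity = 0.127598 / 0.364375 × 100 = 35.02

35.02%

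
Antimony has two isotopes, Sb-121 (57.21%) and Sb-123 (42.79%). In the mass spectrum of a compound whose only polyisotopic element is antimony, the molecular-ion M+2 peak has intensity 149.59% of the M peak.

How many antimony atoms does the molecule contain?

With n Sb atoms, P(M+2)/P(M) = C(n,1)·p^(n−1)q / p^n = n·q/p = n · 0.4279/0.5721.
n = 1.4959 × 0.5721/0.4279 = 2.00 ≈ 2

2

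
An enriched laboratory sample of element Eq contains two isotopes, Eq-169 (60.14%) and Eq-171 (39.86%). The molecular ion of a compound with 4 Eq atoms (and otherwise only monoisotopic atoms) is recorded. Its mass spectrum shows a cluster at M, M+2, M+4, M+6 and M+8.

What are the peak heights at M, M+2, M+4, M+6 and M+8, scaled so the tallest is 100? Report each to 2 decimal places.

37.72 : 100.00 : 99.42 : 43.93 : 7.28

The 4 Eq atoms are independent, so intensities follow the terms of (0.6014 + 0.3986)^4.
P(M) = 0.6014^4 = 0.130814
P(M+2) = 4 × 0.6014^3 × 0.3986^1 = 0.346807
P(M+4) = 6 × 0.6014^2 × 0.3986^2 = 0.344788
P(M+6) = 4 × 0.6014^1 × 0.3986^3 = 0.152347
P(M+8) = 0.3986^4 = 0.025243
The M+2 peak is largest (0.346807); scaling to 100 gives 37.72 : 100.00 : 99.42 : 43.93 : 7.28.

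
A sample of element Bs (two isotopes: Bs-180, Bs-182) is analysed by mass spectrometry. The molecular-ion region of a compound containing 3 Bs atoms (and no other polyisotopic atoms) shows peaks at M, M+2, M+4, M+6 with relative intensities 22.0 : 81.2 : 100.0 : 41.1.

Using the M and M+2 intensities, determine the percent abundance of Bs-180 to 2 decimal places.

If p is the fraction of Bs that is Bs-180, then I(M+2)/I(M) = [C(3,1)·p^2·(1−p)] / p^3 = 3·(1−p)/p = 81.2/22.0 = 3.6909
(1−p)/p = 3.6909/3 = 1.2303  ⇒  p = 1/(1 + 1.2303) = 0.4484
Bs-180: 44.84%, Bs-182: 55.16%.

44.84%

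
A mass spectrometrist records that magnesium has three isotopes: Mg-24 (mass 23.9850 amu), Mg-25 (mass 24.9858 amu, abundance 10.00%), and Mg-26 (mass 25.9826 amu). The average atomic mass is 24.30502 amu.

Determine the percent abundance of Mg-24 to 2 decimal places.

78.99%

The remaining 90.00% is split between Mg-24 (fraction x) and Mg-26 (fraction 0.9000 − x).
Substituting: 23.9850x + 25.9826(0.9000 − x) = 21.80644
(23.9850 − 25.9826)x = -1.5779  ⇒  x = 0.78990, y = 0.11010
Mg-24: 78.99%, Mg-26: 11.01%.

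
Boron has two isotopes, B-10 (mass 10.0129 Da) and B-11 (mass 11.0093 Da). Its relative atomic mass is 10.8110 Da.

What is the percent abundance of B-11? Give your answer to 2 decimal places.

Writing the weighted mean with unknown fraction x of B-10:
10.0129·x + 11.0093·(1 − x) = 10.8110
(10.0129 − 11.0093)·x = 10.8110 − 11.0093
x = -0.1983 / -0.9964 = 0.19902 → 19.90% B-10, 80.10% B-11.

80.10%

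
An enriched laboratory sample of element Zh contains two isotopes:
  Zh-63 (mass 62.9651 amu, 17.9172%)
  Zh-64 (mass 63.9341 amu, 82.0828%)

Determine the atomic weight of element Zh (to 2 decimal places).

63.76 amu

Ar = Σ fᵢ·mᵢ = 0.179172 × 62.9651 + 0.820828 × 63.9341
= 11.28158 + 52.47890 = 63.76048 amu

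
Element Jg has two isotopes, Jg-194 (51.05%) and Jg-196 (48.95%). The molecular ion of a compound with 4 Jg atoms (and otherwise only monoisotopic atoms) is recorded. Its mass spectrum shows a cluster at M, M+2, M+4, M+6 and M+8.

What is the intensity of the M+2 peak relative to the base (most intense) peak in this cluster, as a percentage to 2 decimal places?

Term probabilities: M 0.0679, M+2 0.2605, M+4 0.3747, M+6 0.2395, M+8 0.0574. Base peak = M+4.
P(M+4) = C(4,2) × 0.5105^2 × 0.4895^2 = 6 × 0.26061025 × 0.23961025 = 0.374669 (base)
P(M+2) = C(4,1) × 0.5105^3 × 0.4895^1 = 4 × 0.13304153 × 0.4895 = 0.260495
Relative intensity = 0.260495 / 0.374669 × 100 = 69.53

69.53%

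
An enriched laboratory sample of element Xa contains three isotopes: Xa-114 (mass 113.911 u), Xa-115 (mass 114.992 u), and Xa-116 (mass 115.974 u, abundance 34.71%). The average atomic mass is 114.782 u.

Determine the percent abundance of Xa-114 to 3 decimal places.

Let x and y be the fractions of Xa-114 and Xa-115. Then x + y = 1 − 0.3471 = 0.6529 and 113.911x + 114.992y = 114.782 − 0.3471×115.974 = 74.5274246.
Substituting: 113.911x + 114.992(0.6529 − x) = 74.5274246
(113.911 − 114.992)x = -0.5508522  ⇒  x = 0.50958, y = 0.14332
Xa-114: 50.958%, Xa-115: 14.332%.

50.958%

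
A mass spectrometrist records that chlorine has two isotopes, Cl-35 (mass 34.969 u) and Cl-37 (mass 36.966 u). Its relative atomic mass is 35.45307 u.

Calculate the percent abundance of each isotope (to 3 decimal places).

With x = fraction of Cl-35 (so Cl-37 is 1 − x):
34.969·x + 36.966·(1 − x) = 35.45307
(34.969 − 36.966)·x = 35.45307 − 36.966
x = -1.51293 / -1.997 = 0.75760 → 75.760% Cl-35, 24.240% Cl-37.

Cl-35: 75.760%, Cl-37: 24.240%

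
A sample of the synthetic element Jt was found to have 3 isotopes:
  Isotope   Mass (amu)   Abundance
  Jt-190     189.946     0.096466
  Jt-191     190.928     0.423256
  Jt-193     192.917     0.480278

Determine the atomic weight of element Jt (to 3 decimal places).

191.789 amu

Weight each isotope mass by its fractional abundance: 0.096466 × 189.946 + 0.423256 × 190.928 + 0.480278 × 192.917
= 18.3233 + 80.8114 + 92.6538 = 191.7885 amu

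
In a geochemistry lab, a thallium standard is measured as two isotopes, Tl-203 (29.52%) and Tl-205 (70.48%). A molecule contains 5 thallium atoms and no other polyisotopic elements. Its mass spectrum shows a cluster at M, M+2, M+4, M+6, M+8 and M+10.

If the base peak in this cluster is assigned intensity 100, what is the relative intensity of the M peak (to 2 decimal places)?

(0.2952 + 0.7048)^5 gives M 0.0022, M+2 0.0268, M+4 0.1278, M+6 0.3051, M+8 0.3642, M+10 0.1739; the largest is M+8.
P(M+8) = C(5,4) × 0.2952^1 × 0.7048^4 = 5 × 0.2952 × 0.24675365 = 0.364208 (base)
P(M) = C(5,0) × 0.2952^5 × 0.7048^0 = 1 × 0.00224172 × 1.0000 = 0.002242
Relative intensity = 0.002242 / 0.364208 × 100 = 0.62

0.62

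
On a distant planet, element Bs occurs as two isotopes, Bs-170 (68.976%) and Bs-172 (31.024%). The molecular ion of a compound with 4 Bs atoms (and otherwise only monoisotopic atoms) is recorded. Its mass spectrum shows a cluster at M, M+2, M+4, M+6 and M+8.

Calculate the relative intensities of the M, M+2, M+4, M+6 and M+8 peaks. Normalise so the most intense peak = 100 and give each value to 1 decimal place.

The 4 Bs atoms are independent, so intensities follow the terms of (0.68976 + 0.31024)^4.
P(M) = 0.68976^4 = 0.226356
P(M+2) = 4 × 0.68976^3 × 0.31024^1 = 0.407241
P(M+4) = 6 × 0.68976^2 × 0.31024^2 = 0.274753
P(M+6) = 4 × 0.68976^1 × 0.31024^3 = 0.082386
P(M+8) = 0.31024^4 = 0.009264
The M+2 peak is largest (0.407241); scaling to 100 gives 55.6 : 100.0 : 67.5 : 20.2 : 2.3.

55.6 : 100.0 : 67.5 : 20.2 : 2.3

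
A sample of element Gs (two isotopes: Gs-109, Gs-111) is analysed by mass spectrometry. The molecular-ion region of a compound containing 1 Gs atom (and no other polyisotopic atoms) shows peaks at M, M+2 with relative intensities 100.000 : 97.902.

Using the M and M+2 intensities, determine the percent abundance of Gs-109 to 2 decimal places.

50.53%

Let p = fractional abundance of Gs-109. I(M+2)/I(M) = [C(1,1)·p^0·(1−p)] / p^1 = 1·(1−p)/p = 97.902/100.000 = 0.9790
(1−p)/p = 0.9790/1 = 0.9790  ⇒  p = 1/(1 + 0.9790) = 0.5053
Gs-109: 50.53%, Gs-111: 49.47%.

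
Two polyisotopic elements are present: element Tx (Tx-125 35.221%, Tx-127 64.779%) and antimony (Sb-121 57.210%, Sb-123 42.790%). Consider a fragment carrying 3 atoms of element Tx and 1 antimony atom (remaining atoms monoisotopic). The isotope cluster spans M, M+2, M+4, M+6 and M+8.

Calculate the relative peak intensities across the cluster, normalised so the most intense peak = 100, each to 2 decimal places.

7.01 : 43.89 : 100.00 : 96.75 : 32.60

Element Tx pattern (n=3): 0.04369231 : 0.24107871 : 0.44339564 : 0.27183334
Antimony pattern (n=1): 0.5721 : 0.4279
Convolve the two distributions (both contribute in 2-u steps):
  M: 0.04369231×0.5721 = 0.024996
  M+2: 0.04369231×0.4279 + 0.24107871×0.5721 = 0.156617
  M+4: 0.24107871×0.4279 + 0.44339564×0.5721 = 0.356824
  M+6: 0.44339564×0.4279 + 0.27183334×0.5721 = 0.345245
  M+8: 0.27183334×0.4279 = 0.116317
Scale to base peak (0.356824) = 100: 7.01 : 43.89 : 100.00 : 96.75 : 32.60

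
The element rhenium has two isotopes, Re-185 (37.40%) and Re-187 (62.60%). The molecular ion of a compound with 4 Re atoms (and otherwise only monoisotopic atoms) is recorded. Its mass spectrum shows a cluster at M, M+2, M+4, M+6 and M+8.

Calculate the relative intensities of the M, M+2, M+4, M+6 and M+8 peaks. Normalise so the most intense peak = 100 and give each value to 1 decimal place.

The 4 Re atoms are independent, so intensities follow the terms of (0.3740 + 0.6260)^4.
P(M) = 0.3740^4 = 0.019565
P(M+2) = 4 × 0.3740^3 × 0.6260^1 = 0.130993
P(M+4) = 6 × 0.3740^2 × 0.6260^2 = 0.328884
P(M+6) = 4 × 0.3740^1 × 0.6260^3 = 0.366990
P(M+8) = 0.6260^4 = 0.153567
The M+6 peak is largest (0.366990); scaling to 100 gives 5.3 : 35.7 : 89.6 : 100.0 : 41.8.

5.3 : 35.7 : 89.6 : 100.0 : 41.8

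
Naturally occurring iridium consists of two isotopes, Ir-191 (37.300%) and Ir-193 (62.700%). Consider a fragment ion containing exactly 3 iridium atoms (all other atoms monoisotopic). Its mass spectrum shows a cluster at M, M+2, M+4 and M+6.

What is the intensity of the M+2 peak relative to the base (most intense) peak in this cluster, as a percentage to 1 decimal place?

59.5%

Term probabilities: M 0.0519, M+2 0.2617, M+4 0.4399, M+6 0.2465. Base peak = M+4.
P(M+4) = C(3,2) × 0.37300^1 × 0.62700^2 = 3 × 0.3730 × 0.393129 = 0.439911 (base)
P(M+2) = C(3,1) × 0.37300^2 × 0.62700^1 = 3 × 0.139129 × 0.6270 = 0.261702
Relative intensity = 0.261702 / 0.439911 × 100 = 59.5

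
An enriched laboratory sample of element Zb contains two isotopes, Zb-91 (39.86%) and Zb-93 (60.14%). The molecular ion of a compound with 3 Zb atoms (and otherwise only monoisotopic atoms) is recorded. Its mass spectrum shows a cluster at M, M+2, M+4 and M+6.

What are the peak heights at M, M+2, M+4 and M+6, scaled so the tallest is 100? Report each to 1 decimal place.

14.6 : 66.3 : 100.0 : 50.3

Expanding (0.3986 + 0.6014)^3:
P(M) = 0.3986^3 = 0.063330
P(M+2) = 3 × 0.3986^2 × 0.6014^1 = 0.286655
P(M+4) = 3 × 0.3986^1 × 0.6014^2 = 0.432499
P(M+6) = 0.6014^3 = 0.217516
The M+4 peak is largest (0.432499); scaling to 100 gives 14.6 : 66.3 : 100.0 : 50.3.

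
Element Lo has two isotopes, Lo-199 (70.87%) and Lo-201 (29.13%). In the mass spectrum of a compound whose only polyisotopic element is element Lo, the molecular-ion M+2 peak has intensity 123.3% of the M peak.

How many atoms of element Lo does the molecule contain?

The M+2/M ratio from n Lo atoms is n · q/p = n · 0.2913/0.7087.
n = 1.233 × 0.7087/0.2913 = 3.00 ≈ 3

3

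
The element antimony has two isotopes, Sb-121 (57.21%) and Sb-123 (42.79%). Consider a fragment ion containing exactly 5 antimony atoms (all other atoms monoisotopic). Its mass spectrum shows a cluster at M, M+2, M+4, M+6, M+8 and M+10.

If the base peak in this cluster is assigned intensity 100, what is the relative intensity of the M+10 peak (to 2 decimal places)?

4.18

(0.5721 + 0.4279)^5 gives M 0.0613, M+2 0.2292, M+4 0.3428, M+6 0.2564, M+8 0.0959, M+10 0.0143; the largest is M+4.
P(M+4) = C(5,2) × 0.5721^3 × 0.4279^2 = 10 × 0.18724742 × 0.18309841 = 0.342847 (base)
P(M+10) = C(5,5) × 0.5721^0 × 0.4279^5 = 1 × 1.0000 × 0.01434536 = 0.014345
Relative intensity = 0.014345 / 0.342847 × 100 = 4.18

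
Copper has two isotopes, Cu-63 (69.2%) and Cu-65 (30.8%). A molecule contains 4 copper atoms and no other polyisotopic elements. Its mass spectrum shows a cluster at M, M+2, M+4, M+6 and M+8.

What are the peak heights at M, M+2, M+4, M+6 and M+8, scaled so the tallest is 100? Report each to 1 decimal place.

The 4 Cu atoms are independent, so intensities follow the terms of (0.692 + 0.308)^4.
P(M) = 0.692^4 = 0.229311
P(M+2) = 4 × 0.692^3 × 0.308^1 = 0.408253
P(M+4) = 6 × 0.692^2 × 0.308^2 = 0.272562
P(M+6) = 4 × 0.692^1 × 0.308^3 = 0.080876
P(M+8) = 0.308^4 = 0.008999
The M+2 peak is largest (0.408253); scaling to 100 gives 56.2 : 100.0 : 66.8 : 19.8 : 2.2.

56.2 : 100.0 : 66.8 : 19.8 : 2.2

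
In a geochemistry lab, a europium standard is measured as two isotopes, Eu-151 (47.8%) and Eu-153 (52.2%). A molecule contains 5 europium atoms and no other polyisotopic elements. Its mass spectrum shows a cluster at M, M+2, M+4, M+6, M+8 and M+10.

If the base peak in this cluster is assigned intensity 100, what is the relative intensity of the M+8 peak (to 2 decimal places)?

(0.478 + 0.522)^5 gives M 0.0250, M+2 0.1363, M+4 0.2976, M+6 0.3250, M+8 0.1775, M+10 0.0388; the largest is M+6.
P(M+6) = C(5,3) × 0.478^2 × 0.522^3 = 10 × 0.228484 × 0.14223665 = 0.324988 (base)
P(M+8) = C(5,4) × 0.478^1 × 0.522^4 = 5 × 0.4780 × 0.07424753 = 0.177452
Relative intensity = 0.177452 / 0.324988 × 100 = 54.60

54.60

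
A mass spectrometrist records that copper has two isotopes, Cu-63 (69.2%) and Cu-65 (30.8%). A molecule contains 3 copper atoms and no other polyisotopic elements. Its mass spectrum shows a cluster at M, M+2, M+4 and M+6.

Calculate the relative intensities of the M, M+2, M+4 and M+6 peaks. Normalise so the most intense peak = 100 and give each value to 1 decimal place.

74.9 : 100.0 : 44.5 : 6.6

Expanding (0.692 + 0.308)^3:
P(M) = 0.692^3 = 0.331374
P(M+2) = 3 × 0.692^2 × 0.308^1 = 0.442470
P(M+4) = 3 × 0.692^1 × 0.308^2 = 0.196938
P(M+6) = 0.308^3 = 0.029218
The M+2 peak is largest (0.442470); scaling to 100 gives 74.9 : 100.0 : 44.5 : 6.6.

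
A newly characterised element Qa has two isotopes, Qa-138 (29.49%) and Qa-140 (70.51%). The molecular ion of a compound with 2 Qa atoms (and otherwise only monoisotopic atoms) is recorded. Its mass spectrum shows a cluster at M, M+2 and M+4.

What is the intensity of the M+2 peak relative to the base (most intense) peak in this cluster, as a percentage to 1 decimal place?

Binomial terms of (0.2949 + 0.7051)^2: M 0.0870, M+2 0.4159, M+4 0.4972 → M+4 is the base peak.
P(M+4) = C(2,2) × 0.2949^0 × 0.7051^2 = 1 × 1.0000 × 0.49716601 = 0.497166 (base)
P(M+2) = C(2,1) × 0.2949^1 × 0.7051^1 = 2 × 0.2949 × 0.7051 = 0.415868
Relative intensity = 0.415868 / 0.497166 × 100 = 83.6

83.6%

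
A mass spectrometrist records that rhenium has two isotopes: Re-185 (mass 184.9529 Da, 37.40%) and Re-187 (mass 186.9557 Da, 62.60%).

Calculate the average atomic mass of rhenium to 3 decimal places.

The abundance-weighted mean is 0.3740 × 184.9529 + 0.6260 × 186.9557
= 69.17238 + 117.03427 = 186.20665 Da

186.207 Da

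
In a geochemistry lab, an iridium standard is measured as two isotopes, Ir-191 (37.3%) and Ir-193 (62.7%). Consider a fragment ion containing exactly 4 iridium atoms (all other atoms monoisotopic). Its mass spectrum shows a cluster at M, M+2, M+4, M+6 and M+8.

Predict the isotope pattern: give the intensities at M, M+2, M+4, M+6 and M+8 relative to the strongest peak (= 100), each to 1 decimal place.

5.3 : 35.4 : 89.2 : 100.0 : 42.0

Expanding (0.373 + 0.627)^4:
P(M) = 0.373^4 = 0.019357
P(M+2) = 4 × 0.373^3 × 0.627^1 = 0.130153
P(M+4) = 6 × 0.373^2 × 0.627^2 = 0.328174
P(M+6) = 4 × 0.373^1 × 0.627^3 = 0.367766
P(M+8) = 0.627^4 = 0.154550
The M+6 peak is largest (0.367766); scaling to 100 gives 5.3 : 35.4 : 89.2 : 100.0 : 42.0.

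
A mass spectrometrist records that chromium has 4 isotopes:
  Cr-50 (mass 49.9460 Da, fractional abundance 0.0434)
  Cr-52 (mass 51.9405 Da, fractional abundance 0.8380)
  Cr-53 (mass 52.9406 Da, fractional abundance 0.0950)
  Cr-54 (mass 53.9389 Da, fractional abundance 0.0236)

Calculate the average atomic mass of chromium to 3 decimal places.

Weight each isotope mass by its fractional abundance: 0.0434 × 49.9460 + 0.8380 × 51.9405 + 0.0950 × 52.9406 + 0.0236 × 53.9389
= 2.16766 + 43.52614 + 5.02936 + 1.27296 = 51.99612 Da

51.996 Da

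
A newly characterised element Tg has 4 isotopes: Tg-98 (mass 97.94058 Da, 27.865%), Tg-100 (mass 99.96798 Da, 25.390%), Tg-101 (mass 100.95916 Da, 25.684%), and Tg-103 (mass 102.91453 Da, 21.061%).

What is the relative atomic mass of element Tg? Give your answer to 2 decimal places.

The abundance-weighted mean is 0.27865 × 97.94058 + 0.25390 × 99.96798 + 0.25684 × 100.95916 + 0.21061 × 102.91453
= 27.291143 + 25.381870 + 25.930351 + 21.674829 = 100.278193 Da

100.28 Da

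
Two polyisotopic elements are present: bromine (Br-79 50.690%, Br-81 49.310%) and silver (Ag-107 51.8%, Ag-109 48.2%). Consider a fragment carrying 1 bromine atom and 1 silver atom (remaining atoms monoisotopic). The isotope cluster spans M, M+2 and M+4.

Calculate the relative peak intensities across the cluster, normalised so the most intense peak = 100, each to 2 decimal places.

Bromine pattern (n=1): 0.5069 : 0.4931
Silver pattern (n=1): 0.5180 : 0.4820
Convolve the two distributions (both contribute in 2-u steps):
  M: 0.5069×0.5180 = 0.262574
  M+2: 0.5069×0.4820 + 0.4931×0.5180 = 0.499752
  M+4: 0.4931×0.4820 = 0.237674
Scale to base peak (0.499752) = 100: 52.54 : 100.00 : 47.56

52.54 : 100.00 : 47.56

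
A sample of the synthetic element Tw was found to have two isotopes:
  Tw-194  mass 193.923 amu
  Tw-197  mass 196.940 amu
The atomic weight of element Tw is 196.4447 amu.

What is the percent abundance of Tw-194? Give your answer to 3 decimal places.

With x = fraction of Tw-194 (so Tw-197 is 1 − x):
193.923·x + 196.940·(1 − x) = 196.4447
(193.923 − 196.940)·x = 196.4447 − 196.940
x = -0.4953 / -3.017 = 0.16417 → 16.417% Tw-194, 83.583% Tw-197.

16.417%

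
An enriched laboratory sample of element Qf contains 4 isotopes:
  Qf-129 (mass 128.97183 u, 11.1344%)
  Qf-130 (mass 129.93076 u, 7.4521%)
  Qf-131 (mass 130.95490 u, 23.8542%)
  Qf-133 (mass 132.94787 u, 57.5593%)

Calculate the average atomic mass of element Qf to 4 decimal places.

Weight each isotope mass by its fractional abundance: 0.111344 × 128.97183 + 0.074521 × 129.93076 + 0.238542 × 130.95490 + 0.575593 × 132.94787
= 14.360239 + 9.682570 + 31.238244 + 76.523863 = 131.804916 u

131.8049 u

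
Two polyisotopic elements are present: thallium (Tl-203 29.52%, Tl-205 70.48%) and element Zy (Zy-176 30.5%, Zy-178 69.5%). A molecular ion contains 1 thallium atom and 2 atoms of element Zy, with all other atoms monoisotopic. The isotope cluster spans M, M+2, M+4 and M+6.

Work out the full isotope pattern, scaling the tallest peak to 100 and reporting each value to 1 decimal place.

Thallium pattern (n=1): 0.2952 : 0.7048
Element Zy pattern (n=2): 0.093025 : 0.42395 : 0.483025
Convolve the two distributions (both contribute in 2-u steps):
  M: 0.2952×0.093025 = 0.027461
  M+2: 0.2952×0.42395 + 0.7048×0.093025 = 0.190714
  M+4: 0.2952×0.483025 + 0.7048×0.42395 = 0.441389
  M+6: 0.7048×0.483025 = 0.340436
Scale to base peak (0.441389) = 100: 6.2 : 43.2 : 100.0 : 77.1

6.2 : 43.2 : 100.0 : 77.1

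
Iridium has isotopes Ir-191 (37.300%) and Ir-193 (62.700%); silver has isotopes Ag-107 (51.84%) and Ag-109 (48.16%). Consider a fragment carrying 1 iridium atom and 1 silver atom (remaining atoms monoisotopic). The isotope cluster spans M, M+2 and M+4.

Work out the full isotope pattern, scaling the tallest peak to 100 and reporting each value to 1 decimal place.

Iridium pattern (n=1): 0.3730 : 0.6270
Silver pattern (n=1): 0.5184 : 0.4816
Convolve the two distributions (both contribute in 2-u steps):
  M: 0.3730×0.5184 = 0.193363
  M+2: 0.3730×0.4816 + 0.6270×0.5184 = 0.504674
  M+4: 0.6270×0.4816 = 0.301963
Scale to base peak (0.504674) = 100: 38.3 : 100.0 : 59.8

38.3 : 100.0 : 59.8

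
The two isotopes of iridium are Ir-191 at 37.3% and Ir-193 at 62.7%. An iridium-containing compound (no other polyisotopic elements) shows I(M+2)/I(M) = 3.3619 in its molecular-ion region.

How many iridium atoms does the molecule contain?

The M+2/M ratio from n Ir atoms is n · q/p = n · 0.627/0.373.
n = 3.3619 × 0.373/0.627 = 2.00 ≈ 2

2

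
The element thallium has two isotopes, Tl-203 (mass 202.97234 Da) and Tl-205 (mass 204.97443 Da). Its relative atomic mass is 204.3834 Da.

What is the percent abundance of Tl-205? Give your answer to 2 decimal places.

70.48%

With x = fraction of Tl-203 (so Tl-205 is 1 − x):
202.97234·x + 204.97443·(1 − x) = 204.3834
(202.97234 − 204.97443)·x = 204.3834 − 204.97443
x = -0.59103 / -2.00209 = 0.29521 → 29.52% Tl-203, 70.48% Tl-205.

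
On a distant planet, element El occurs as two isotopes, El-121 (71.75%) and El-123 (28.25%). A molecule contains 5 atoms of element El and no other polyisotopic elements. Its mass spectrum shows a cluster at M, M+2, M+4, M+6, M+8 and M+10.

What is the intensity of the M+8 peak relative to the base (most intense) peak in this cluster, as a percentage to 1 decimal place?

6.1%

(0.7175 + 0.2825)^5 gives M 0.1902, M+2 0.3743, M+4 0.2948, M+6 0.1161, M+8 0.0228, M+10 0.0018; the largest is M+2.
P(M+2) = C(5,1) × 0.7175^4 × 0.2825^1 = 5 × 0.26502548 × 0.2825 = 0.374348 (base)
P(M+8) = C(5,4) × 0.7175^1 × 0.2825^4 = 5 × 0.7175 × 0.00636904 = 0.022849
Relative intensity = 0.022849 / 0.374348 × 100 = 6.1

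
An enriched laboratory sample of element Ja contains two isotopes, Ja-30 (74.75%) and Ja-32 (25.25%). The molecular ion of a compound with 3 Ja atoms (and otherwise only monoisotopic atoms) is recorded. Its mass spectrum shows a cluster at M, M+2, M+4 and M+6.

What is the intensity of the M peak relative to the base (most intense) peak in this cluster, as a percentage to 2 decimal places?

Term probabilities: M 0.4177, M+2 0.4233, M+4 0.1430, M+6 0.0161. Base peak = M+2.
P(M+2) = C(3,1) × 0.7475^2 × 0.2525^1 = 3 × 0.55875625 × 0.2525 = 0.423258 (base)
P(M) = C(3,0) × 0.7475^3 × 0.2525^0 = 1 × 0.4176703 × 1.0000 = 0.417670
Relative intensity = 0.417670 / 0.423258 × 100 = 98.68

98.68%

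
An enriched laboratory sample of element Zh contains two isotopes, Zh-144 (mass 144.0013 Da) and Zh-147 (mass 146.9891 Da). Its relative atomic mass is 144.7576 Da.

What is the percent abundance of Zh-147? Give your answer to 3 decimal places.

25.313%

Writing the weighted mean with unknown fraction x of Zh-144:
144.0013·x + 146.9891·(1 − x) = 144.7576
(144.0013 − 146.9891)·x = 144.7576 − 146.9891
x = -2.2315 / -2.9878 = 0.74687 → 74.687% Zh-144, 25.313% Zh-147.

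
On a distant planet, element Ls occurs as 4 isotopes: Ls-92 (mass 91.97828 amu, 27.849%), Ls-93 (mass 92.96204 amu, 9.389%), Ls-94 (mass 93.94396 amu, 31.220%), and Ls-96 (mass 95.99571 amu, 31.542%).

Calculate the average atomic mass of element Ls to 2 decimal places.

93.95 amu

Weight each isotope mass by its fractional abundance: 0.27849 × 91.97828 + 0.09389 × 92.96204 + 0.31220 × 93.94396 + 0.31542 × 95.99571
= 25.615031 + 8.728206 + 29.329304 + 30.278967 = 93.951508 amu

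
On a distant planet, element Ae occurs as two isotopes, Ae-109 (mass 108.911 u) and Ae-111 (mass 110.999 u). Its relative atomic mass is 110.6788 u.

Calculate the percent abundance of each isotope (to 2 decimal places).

Ae-109: 15.34%, Ae-111: 84.66%

Let x be the fractional abundance of Ae-109; then Ae-111 has abundance 1 − x.
108.911·x + 110.999·(1 − x) = 110.6788
(108.911 − 110.999)·x = 110.6788 − 110.999
x = -0.3202 / -2.088 = 0.15335 → 15.34% Ae-109, 84.66% Ae-111.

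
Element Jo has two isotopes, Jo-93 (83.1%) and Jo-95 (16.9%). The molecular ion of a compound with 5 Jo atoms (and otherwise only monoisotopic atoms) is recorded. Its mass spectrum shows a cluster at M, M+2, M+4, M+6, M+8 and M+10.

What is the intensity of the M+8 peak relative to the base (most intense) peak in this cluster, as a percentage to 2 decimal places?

0.84%

(0.831 + 0.169)^5 gives M 0.3963, M+2 0.4030, M+4 0.1639, M+6 0.0333, M+8 0.0034, M+10 0.0001; the largest is M+2.
P(M+2) = C(5,1) × 0.831^4 × 0.169^1 = 5 × 0.47687449 × 0.1690 = 0.402959 (base)
P(M+8) = C(5,4) × 0.831^1 × 0.169^4 = 5 × 0.8310 × 0.00081573 = 0.003389
Relative intensity = 0.003389 / 0.402959 × 100 = 0.84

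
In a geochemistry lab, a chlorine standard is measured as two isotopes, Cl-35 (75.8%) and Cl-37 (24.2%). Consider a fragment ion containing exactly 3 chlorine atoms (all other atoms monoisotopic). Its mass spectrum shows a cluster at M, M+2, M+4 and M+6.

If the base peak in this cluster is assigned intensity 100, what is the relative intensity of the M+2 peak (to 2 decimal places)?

Term probabilities: M 0.4355, M+2 0.4171, M+4 0.1332, M+6 0.0142. Base peak = M.
P(M) = C(3,0) × 0.758^3 × 0.242^0 = 1 × 0.43551951 × 1.0000 = 0.435520 (base)
P(M+2) = C(3,1) × 0.758^2 × 0.242^1 = 3 × 0.574564 × 0.2420 = 0.417133
Relative intensity = 0.417133 / 0.435520 × 100 = 95.78

95.78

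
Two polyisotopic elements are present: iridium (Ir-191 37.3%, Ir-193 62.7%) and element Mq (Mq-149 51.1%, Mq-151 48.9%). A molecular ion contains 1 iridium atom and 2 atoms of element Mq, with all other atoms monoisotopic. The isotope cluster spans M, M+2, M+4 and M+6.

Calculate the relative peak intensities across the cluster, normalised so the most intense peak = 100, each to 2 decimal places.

24.20 : 86.98 : 100.00 : 37.25

Iridium pattern (n=1): 0.3730 : 0.6270
Element Mq pattern (n=2): 0.261121 : 0.499758 : 0.239121
Convolve the two distributions (both contribute in 2-u steps):
  M: 0.3730×0.261121 = 0.097398
  M+2: 0.3730×0.499758 + 0.6270×0.261121 = 0.350133
  M+4: 0.3730×0.239121 + 0.6270×0.499758 = 0.402540
  M+6: 0.6270×0.239121 = 0.149929
Scale to base peak (0.402540) = 100: 24.20 : 86.98 : 100.00 : 37.25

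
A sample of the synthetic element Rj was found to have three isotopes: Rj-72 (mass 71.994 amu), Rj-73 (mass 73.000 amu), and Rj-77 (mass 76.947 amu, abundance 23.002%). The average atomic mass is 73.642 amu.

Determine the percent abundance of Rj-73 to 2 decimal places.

Let x and y be the fractions of Rj-72 and Rj-73. Then x + y = 1 − 0.23002 = 0.76998 and 71.994x + 73.000y = 73.642 − 0.23002×76.947 = 55.94265106.
Substituting: 71.994x + 73.000(0.76998 − x) = 55.94265106
(71.994 − 73.000)x = -0.26588894  ⇒  x = 0.26430, y = 0.50568
Rj-72: 26.43%, Rj-73: 50.57%.

50.57%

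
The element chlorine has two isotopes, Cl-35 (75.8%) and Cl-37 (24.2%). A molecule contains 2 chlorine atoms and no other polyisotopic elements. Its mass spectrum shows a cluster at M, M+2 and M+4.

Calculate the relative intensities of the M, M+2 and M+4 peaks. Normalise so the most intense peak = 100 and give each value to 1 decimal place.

100.0 : 63.9 : 10.2

Expanding (0.758 + 0.242)^2:
P(M) = 0.758^2 = 0.574564
P(M+2) = 2 × 0.758^1 × 0.242^1 = 0.366872
P(M+4) = 0.242^2 = 0.058564
The M peak is largest (0.574564); scaling to 100 gives 100.0 : 63.9 : 10.2.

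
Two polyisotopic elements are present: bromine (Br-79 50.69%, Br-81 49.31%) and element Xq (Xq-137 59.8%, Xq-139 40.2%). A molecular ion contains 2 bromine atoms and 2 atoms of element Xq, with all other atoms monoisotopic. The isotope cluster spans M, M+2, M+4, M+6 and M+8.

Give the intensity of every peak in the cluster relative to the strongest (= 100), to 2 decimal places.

24.91 : 81.96 : 100.00 : 53.60 : 10.65

Bromine pattern (n=2): 0.25694761 : 0.49990478 : 0.24314761
Element Xq pattern (n=2): 0.357604 : 0.480792 : 0.161604
Convolve the two distributions (both contribute in 2-u steps):
  M: 0.25694761×0.357604 = 0.091885
  M+2: 0.25694761×0.480792 + 0.49990478×0.357604 = 0.302306
  M+4: 0.25694761×0.161604 + 0.49990478×0.480792 + 0.24314761×0.357604 = 0.368825
  M+6: 0.49990478×0.161604 + 0.24314761×0.480792 = 0.197690
  M+8: 0.24314761×0.161604 = 0.039294
Scale to base peak (0.368825) = 100: 24.91 : 81.96 : 100.00 : 53.60 : 10.65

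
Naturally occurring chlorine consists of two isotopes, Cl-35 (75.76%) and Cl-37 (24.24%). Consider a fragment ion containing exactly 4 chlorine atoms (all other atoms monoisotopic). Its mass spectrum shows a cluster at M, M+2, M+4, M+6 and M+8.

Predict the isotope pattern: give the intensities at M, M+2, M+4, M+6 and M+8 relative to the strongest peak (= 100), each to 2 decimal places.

78.14 : 100.00 : 47.99 : 10.24 : 0.82

The 4 Cl atoms are independent, so intensities follow the terms of (0.7576 + 0.2424)^4.
P(M) = 0.7576^4 = 0.329428
P(M+2) = 4 × 0.7576^3 × 0.2424^1 = 0.421612
P(M+4) = 6 × 0.7576^2 × 0.2424^2 = 0.202347
P(M+6) = 4 × 0.7576^1 × 0.2424^3 = 0.043162
P(M+8) = 0.2424^4 = 0.003452
The M+2 peak is largest (0.421612); scaling to 100 gives 78.14 : 100.00 : 47.99 : 10.24 : 0.82.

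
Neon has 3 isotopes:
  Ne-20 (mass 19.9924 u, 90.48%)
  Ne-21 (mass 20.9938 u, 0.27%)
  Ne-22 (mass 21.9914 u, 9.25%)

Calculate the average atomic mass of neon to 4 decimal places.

20.1800 u

The abundance-weighted mean is 0.9048 × 19.9924 + 0.0027 × 20.9938 + 0.0925 × 21.9914
= 18.08912 + 0.05668 + 2.03420 = 20.18000 u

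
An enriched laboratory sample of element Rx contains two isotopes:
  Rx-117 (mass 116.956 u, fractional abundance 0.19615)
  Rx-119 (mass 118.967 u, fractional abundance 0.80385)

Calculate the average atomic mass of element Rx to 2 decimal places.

118.57 u

Weight each isotope mass by its fractional abundance: 0.19615 × 116.956 + 0.80385 × 118.967
= 22.9409 + 95.6316 = 118.5725 u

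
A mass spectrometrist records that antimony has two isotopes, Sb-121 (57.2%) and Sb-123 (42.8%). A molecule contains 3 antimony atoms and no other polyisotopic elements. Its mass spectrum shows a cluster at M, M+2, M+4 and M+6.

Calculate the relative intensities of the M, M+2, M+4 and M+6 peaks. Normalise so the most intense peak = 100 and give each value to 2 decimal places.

The 3 Sb atoms are independent, so intensities follow the terms of (0.572 + 0.428)^3.
P(M) = 0.572^3 = 0.187149
P(M+2) = 3 × 0.572^2 × 0.428^1 = 0.420104
P(M+4) = 3 × 0.572^1 × 0.428^2 = 0.314344
P(M+6) = 0.428^3 = 0.078403
The M+2 peak is largest (0.420104); scaling to 100 gives 44.55 : 100.00 : 74.83 : 18.66.

44.55 : 100.00 : 74.83 : 18.66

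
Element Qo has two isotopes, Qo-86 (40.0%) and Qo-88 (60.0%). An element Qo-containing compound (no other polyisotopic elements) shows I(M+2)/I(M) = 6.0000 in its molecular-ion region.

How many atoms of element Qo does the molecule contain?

The M+2/M ratio from n Qo atoms is n · q/p = n · 0.600/0.400.
n = 6.0000 × 0.400/0.600 = 4.00 ≈ 4

4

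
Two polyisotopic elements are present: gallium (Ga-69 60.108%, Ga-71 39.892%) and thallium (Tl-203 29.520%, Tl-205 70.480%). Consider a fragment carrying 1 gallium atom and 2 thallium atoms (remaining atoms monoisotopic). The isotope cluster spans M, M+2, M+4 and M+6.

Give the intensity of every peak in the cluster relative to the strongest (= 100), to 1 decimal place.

Gallium pattern (n=1): 0.60108 : 0.39892
Thallium pattern (n=2): 0.08714304 : 0.41611392 : 0.49674304
Convolve the two distributions (both contribute in 2-u steps):
  M: 0.60108×0.08714304 = 0.052380
  M+2: 0.60108×0.41611392 + 0.39892×0.08714304 = 0.284881
  M+4: 0.60108×0.49674304 + 0.39892×0.41611392 = 0.464578
  M+6: 0.39892×0.49674304 = 0.198161
Scale to base peak (0.464578) = 100: 11.3 : 61.3 : 100.0 : 42.7

11.3 : 61.3 : 100.0 : 42.7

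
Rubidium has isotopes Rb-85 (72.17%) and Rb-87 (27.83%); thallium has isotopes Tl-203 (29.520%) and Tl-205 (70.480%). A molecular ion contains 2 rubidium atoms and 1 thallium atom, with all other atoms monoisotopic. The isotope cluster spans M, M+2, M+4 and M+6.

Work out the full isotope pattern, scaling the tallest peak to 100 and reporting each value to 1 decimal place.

Rubidium pattern (n=2): 0.52085089 : 0.40169822 : 0.07745089
Thallium pattern (n=1): 0.2952 : 0.7048
Convolve the two distributions (both contribute in 2-u steps):
  M: 0.52085089×0.2952 = 0.153755
  M+2: 0.52085089×0.7048 + 0.40169822×0.2952 = 0.485677
  M+4: 0.40169822×0.7048 + 0.07745089×0.2952 = 0.305980
  M+6: 0.07745089×0.7048 = 0.054587
Scale to base peak (0.485677) = 100: 31.7 : 100.0 : 63.0 : 11.2

31.7 : 100.0 : 63.0 : 11.2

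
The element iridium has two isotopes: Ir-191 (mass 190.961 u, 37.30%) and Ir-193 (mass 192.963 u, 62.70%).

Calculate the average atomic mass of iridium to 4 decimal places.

192.2163 u

Ar = Σ fᵢ·mᵢ = 0.3730 × 190.961 + 0.6270 × 192.963
= 71.22845 + 120.98780 = 192.21625 u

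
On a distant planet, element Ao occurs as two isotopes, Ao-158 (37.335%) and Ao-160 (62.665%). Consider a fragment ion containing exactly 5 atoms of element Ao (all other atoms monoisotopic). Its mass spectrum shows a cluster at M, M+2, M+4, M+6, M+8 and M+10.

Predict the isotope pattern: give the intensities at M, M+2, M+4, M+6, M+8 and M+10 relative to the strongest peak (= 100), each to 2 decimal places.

Expanding (0.37335 + 0.62665)^5:
P(M) = 0.37335^5 = 0.007254
P(M+2) = 5 × 0.37335^4 × 0.62665^1 = 0.060878
P(M+4) = 10 × 0.37335^3 × 0.62665^2 = 0.204361
P(M+6) = 10 × 0.37335^2 × 0.62665^3 = 0.343011
P(M+8) = 5 × 0.37335^1 × 0.62665^4 = 0.287863
P(M+10) = 0.62665^5 = 0.096633
The M+6 peak is largest (0.343011); scaling to 100 gives 2.11 : 17.75 : 59.58 : 100.00 : 83.92 : 28.17.

2.11 : 17.75 : 59.58 : 100.00 : 83.92 : 28.17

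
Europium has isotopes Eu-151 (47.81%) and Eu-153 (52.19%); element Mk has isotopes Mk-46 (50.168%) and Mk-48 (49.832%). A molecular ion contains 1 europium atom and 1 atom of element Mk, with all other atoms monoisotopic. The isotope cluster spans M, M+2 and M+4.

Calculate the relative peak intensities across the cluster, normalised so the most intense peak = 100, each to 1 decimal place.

48.0 : 100.0 : 52.0

Europium pattern (n=1): 0.4781 : 0.5219
Element Mk pattern (n=1): 0.50168 : 0.49832
Convolve the two distributions (both contribute in 2-u steps):
  M: 0.4781×0.50168 = 0.239853
  M+2: 0.4781×0.49832 + 0.5219×0.50168 = 0.500074
  M+4: 0.5219×0.49832 = 0.260073
Scale to base peak (0.500074) = 100: 48.0 : 100.0 : 52.0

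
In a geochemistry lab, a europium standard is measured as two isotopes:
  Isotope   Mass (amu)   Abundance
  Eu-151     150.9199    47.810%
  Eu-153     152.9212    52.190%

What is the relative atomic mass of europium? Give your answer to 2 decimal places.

Ar = Σ fᵢ·mᵢ = 0.47810 × 150.9199 + 0.52190 × 152.9212
= 72.15480 + 79.80957 = 151.96437 amu

151.96 amu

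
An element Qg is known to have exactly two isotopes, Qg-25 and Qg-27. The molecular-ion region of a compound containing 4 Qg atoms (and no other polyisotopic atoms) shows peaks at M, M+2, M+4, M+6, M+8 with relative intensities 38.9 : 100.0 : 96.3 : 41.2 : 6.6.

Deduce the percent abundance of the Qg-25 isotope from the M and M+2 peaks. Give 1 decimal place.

60.9%

Write p for the Qg-25 fraction. I(M+2)/I(M) = [C(4,1)·p^3·(1−p)] / p^4 = 4·(1−p)/p = 100.0/38.9 = 2.5707
(1−p)/p = 2.5707/4 = 0.6427  ⇒  p = 1/(1 + 0.6427) = 0.6088
Qg-25: 60.9%, Qg-27: 39.1%.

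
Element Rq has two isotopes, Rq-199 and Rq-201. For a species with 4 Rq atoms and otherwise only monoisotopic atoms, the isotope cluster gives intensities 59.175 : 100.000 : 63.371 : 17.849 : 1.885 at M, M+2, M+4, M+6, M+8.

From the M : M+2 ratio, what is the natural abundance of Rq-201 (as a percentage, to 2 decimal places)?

If p is the fraction of Rq that is Rq-199, then I(M+2)/I(M) = [C(4,1)·p^3·(1−p)] / p^4 = 4·(1−p)/p = 100.000/59.175 = 1.6899
(1−p)/p = 1.6899/4 = 0.4225  ⇒  p = 1/(1 + 0.4225) = 0.7030
Rq-199: 70.30%, Rq-201: 29.70%.

29.70%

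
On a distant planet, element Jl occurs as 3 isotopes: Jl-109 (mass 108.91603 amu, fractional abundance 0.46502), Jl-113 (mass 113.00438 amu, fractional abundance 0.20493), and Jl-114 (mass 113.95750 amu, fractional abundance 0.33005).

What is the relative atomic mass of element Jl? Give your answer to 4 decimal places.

111.4178 amu

Average mass = Σ (abundance × isotope mass) = 0.46502 × 108.91603 + 0.20493 × 113.00438 + 0.33005 × 113.95750
= 50.648132 + 23.157988 + 37.611673 = 111.417793 amu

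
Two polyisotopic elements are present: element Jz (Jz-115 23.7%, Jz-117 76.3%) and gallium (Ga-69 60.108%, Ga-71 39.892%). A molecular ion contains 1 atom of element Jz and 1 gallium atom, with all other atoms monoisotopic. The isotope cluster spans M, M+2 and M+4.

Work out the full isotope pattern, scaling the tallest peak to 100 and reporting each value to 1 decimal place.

Element Jz pattern (n=1): 0.2370 : 0.7630
Gallium pattern (n=1): 0.60108 : 0.39892
Convolve the two distributions (both contribute in 2-u steps):
  M: 0.2370×0.60108 = 0.142456
  M+2: 0.2370×0.39892 + 0.7630×0.60108 = 0.553168
  M+4: 0.7630×0.39892 = 0.304376
Scale to base peak (0.553168) = 100: 25.8 : 100.0 : 55.0

25.8 : 100.0 : 55.0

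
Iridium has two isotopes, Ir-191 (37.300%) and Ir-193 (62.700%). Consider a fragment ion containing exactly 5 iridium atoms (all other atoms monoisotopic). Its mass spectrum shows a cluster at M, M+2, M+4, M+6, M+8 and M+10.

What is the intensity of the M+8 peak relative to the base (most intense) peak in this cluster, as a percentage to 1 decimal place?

84.0%

(0.37300 + 0.62700)^5 gives M 0.0072, M+2 0.0607, M+4 0.2040, M+6 0.3429, M+8 0.2882, M+10 0.0969; the largest is M+6.
P(M+6) = C(5,3) × 0.37300^2 × 0.62700^3 = 10 × 0.139129 × 0.24649188 = 0.342942 (base)
P(M+8) = C(5,4) × 0.37300^1 × 0.62700^4 = 5 × 0.3730 × 0.15455041 = 0.288237
Relative intensity = 0.288237 / 0.342942 × 100 = 84.0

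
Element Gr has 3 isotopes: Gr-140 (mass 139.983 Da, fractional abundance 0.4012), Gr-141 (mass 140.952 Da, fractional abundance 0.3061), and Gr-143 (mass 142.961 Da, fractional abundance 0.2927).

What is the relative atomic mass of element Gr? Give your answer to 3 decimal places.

141.151 Da

Average mass = Σ (abundance × isotope mass) = 0.4012 × 139.983 + 0.3061 × 140.952 + 0.2927 × 142.961
= 56.1612 + 43.1454 + 41.8447 = 141.1513 Da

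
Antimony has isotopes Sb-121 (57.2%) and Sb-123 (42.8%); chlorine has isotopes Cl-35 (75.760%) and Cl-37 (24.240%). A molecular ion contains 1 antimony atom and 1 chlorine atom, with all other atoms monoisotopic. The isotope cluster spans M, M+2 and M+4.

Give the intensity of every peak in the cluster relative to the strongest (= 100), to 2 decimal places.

Antimony pattern (n=1): 0.5720 : 0.4280
Chlorine pattern (n=1): 0.7576 : 0.2424
Convolve the two distributions (both contribute in 2-u steps):
  M: 0.5720×0.7576 = 0.433347
  M+2: 0.5720×0.2424 + 0.4280×0.7576 = 0.462906
  M+4: 0.4280×0.2424 = 0.103747
Scale to base peak (0.462906) = 100: 93.61 : 100.00 : 22.41

93.61 : 100.00 : 22.41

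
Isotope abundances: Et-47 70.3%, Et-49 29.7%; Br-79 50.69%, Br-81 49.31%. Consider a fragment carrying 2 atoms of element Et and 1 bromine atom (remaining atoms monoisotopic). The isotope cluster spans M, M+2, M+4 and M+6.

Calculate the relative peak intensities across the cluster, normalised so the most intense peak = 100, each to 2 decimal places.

Element Et pattern (n=2): 0.494209 : 0.417582 : 0.088209
Bromine pattern (n=1): 0.5069 : 0.4931
Convolve the two distributions (both contribute in 2-u steps):
  M: 0.494209×0.5069 = 0.250515
  M+2: 0.494209×0.4931 + 0.417582×0.5069 = 0.455367
  M+4: 0.417582×0.4931 + 0.088209×0.5069 = 0.250623
  M+6: 0.088209×0.4931 = 0.043496
Scale to base peak (0.455367) = 100: 55.01 : 100.00 : 55.04 : 9.55

55.01 : 100.00 : 55.04 : 9.55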